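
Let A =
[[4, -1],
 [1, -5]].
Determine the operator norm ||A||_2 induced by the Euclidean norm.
||A||_2 = sqrt((43 + sqrt(405))/2) ≈ 5.618 (= sqrt(largest eigenvalue of A^T A))

||A||_2 = sigma_max(A) = sqrt(lambda_max(A^T A)). Form the symmetric matrix M = A^T A =
[[17, -9],
 [-9, 26]].
Its characteristic polynomial (trace, determinant of M give the coefficients) is
  p(λ) = det(λ I - M) = λ^2 - 43λ + 361.
For λ^2 - 43λ + 361 the discriminant is 405. It is nonnegative but not a perfect square, so the roots are real and irrational: λ = (43 ± sqrt(405))/2 ≈ 31.5623, 11.4377.
So the eigenvalues of A^T A are ≈ 11.4377, 31.5623 (all ≥ 0, as they must be for A^T A). The largest is λ_max = (43 + sqrt(405))/2 ≈ 31.5623, hence ||A||_2 = sqrt(λ_max) = sqrt((43 + sqrt(405))/2) ≈ 5.618.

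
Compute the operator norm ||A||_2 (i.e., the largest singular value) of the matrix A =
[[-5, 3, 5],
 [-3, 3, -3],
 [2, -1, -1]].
||A||_2 ≈ 8.1986 (= sqrt(largest eigenvalue of A^T A))

||A||_2 = sigma_max(A) = sqrt(lambda_max(A^T A)). Form the symmetric matrix M = A^T A =
[[38, -26, -18],
 [-26, 19, 7],
 [-18, 7, 35]].
Its characteristic polynomial (trace, sum of principal 2x2 minors, determinant of M give the coefficients) is
  p(λ) = det(λ I - M) = λ^3 - 92λ^2 + 1668λ - 144.
No integer candidate from the rational root theorem (±divisors of 144) is a root, so the roots are irrational. The cubic discriminant is Δ = 4934419200 > 0, so there are three distinct real roots. p(0) = -144 and p(1) = 1433 have opposite signs, so a root lies in (0, 1); Newton's method refines it to λ ≈ 0.0867. p(24) = 720 and p(25) = -319 have opposite signs, so a root lies in (24, 25); Newton's method refines it to λ ≈ 24.6967. p(67) = -613 and p(68) = 2304 have opposite signs, so a root lies in (67, 68); Newton's method refines it to λ ≈ 67.2166. Check (Vieta): the three roots sum to 92, matching tr M = 92.
So the eigenvalues of A^T A are ≈ 0.0867, 24.6967, 67.2166 (all ≥ 0, as they must be for A^T A). The largest is λ_max ≈ 67.2166, hence ||A||_2 = sqrt(λ_max) ≈ 8.1986.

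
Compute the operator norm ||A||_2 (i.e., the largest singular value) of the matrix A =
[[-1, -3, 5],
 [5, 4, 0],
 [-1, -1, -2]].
||A||_2 ≈ 7.4473 (= sqrt(largest eigenvalue of A^T A))

||A||_2 = sigma_max(A) = sqrt(lambda_max(A^T A)). Form the symmetric matrix M = A^T A =
[[27, 24, -3],
 [24, 26, -13],
 [-3, -13, 29]].
Its characteristic polynomial (trace, sum of principal 2x2 minors, determinant of M give the coefficients) is
  p(λ) = det(λ I - M) = λ^3 - 82λ^2 + 1485λ - 729.
No integer candidate from the rational root theorem (±divisors of 729) is a root, so the roots are irrational. The cubic discriminant is Δ = 1704624345 > 0, so there are three distinct real roots. p(0) = -729 and p(1) = 675 have opposite signs, so a root lies in (0, 1); Newton's method refines it to λ ≈ 0.5049. p(26) = 25 and p(27) = -729 have opposite signs, so a root lies in (26, 27); Newton's method refines it to λ ≈ 26.0333. p(55) = -729 and p(56) = 895 have opposite signs, so a root lies in (55, 56); Newton's method refines it to λ ≈ 55.4618. Check (Vieta): the three roots sum to 82, matching tr M = 82.
So the eigenvalues of A^T A are ≈ 0.5049, 26.0333, 55.4618 (all ≥ 0, as they must be for A^T A). The largest is λ_max ≈ 55.4618, hence ||A||_2 = sqrt(λ_max) ≈ 7.4473.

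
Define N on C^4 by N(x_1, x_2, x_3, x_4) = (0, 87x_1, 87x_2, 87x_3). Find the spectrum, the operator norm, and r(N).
sigma(N) = {0}; ||N|| = 87; r(N) = 0. (N is nilpotent with N^4 = 0.)

On C^4, N is a strictly lower-triangular matrix with 87 on the subdiagonal and zeros elsewhere, so its characteristic polynomial is lambda^4 and every eigenvalue is 0: sigma(N) = {0}. For the operator norm, N e_i = 87e_{i+1} for i = 1, ..., 3 and N e_4 = 0, so the singular values of N are 87 (with multiplicity 3) and 0; hence ||N|| = 87. The spectral radius r(N) = max|lambda| = 0. Note ||N|| > r(N) — characteristic of non-normal nilpotent operators. Indeed N^4 = 0.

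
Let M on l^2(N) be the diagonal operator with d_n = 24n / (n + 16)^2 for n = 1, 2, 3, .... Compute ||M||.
||M|| = 3/8 (attained at n = 16)

For M diagonal, ||M|| = sup_n |d_n|. Treat f(x) = 24x / (x + 16)^2 for real x > 0. By the quotient rule, f'(x) = 24(16 - x)/(x + 16)^3, which is positive for x < 16 and negative for x > 16. So f has a unique maximum at x = 16, and since 16 is a positive integer, the supremum over n ≥ 1 is attained at n = 16: d_16 = 24·16/(16 + 16)^2 = 24·16/1024 = 3/8. Hence ||M|| = 3/8.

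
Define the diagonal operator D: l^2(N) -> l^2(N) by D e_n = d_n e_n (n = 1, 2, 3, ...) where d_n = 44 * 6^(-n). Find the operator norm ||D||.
||D|| = 22/3 (attained at n = 1)

For D diagonal, ||D|| = sup_n |d_n|. The sequence d_n = 44 * 6^(-n) is positive and strictly decreasing (ratio 6^(-1) < 1), so the supremum is d_1 = 44/6 = 22/3. Hence ||D|| = 22/3.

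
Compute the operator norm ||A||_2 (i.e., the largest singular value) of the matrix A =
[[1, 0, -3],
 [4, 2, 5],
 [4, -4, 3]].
||A||_2 ≈ 8.268 (= sqrt(largest eigenvalue of A^T A))

||A||_2 = sigma_max(A) = sqrt(lambda_max(A^T A)). Form the symmetric matrix M = A^T A =
[[33, -8, 29],
 [-8, 20, -2],
 [29, -2, 43]].
Its characteristic polynomial (trace, sum of principal 2x2 minors, determinant of M give the coefficients) is
  p(λ) = det(λ I - M) = λ^3 - 96λ^2 + 2030λ - 9604.
No integer candidate from the rational root theorem (±divisors of 9604) is a root, so the roots are irrational. The cubic discriminant is Δ = 1727389552 > 0, so there are three distinct real roots. p(6) = -664 and p(7) = 245 have opposite signs, so a root lies in (6, 7); Newton's method refines it to λ ≈ 6.7133. p(20) = 596 and p(21) = -49 have opposite signs, so a root lies in (20, 21); Newton's method refines it to λ ≈ 20.9276. p(68) = -1036 and p(69) = 1919 have opposite signs, so a root lies in (68, 69); Newton's method refines it to λ ≈ 68.3591. Check (Vieta): the three roots sum to 96, matching tr M = 96.
So the eigenvalues of A^T A are ≈ 6.7133, 20.9276, 68.3591 (all ≥ 0, as they must be for A^T A). The largest is λ_max ≈ 68.3591, hence ||A||_2 = sqrt(λ_max) ≈ 8.268.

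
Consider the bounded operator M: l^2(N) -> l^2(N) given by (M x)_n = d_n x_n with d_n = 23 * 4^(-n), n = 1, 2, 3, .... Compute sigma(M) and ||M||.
sigma(M) = {23 * 4^(-n) : n ≥ 1} ∪ {0}; ||M|| = 23/4

A bounded diagonal operator on l^2 with diagonal entries d_n has spectrum equal to the closure of {d_n : n ≥ 1}: every d_n is an eigenvalue (with eigenvector e_n), so {d_n} ⊂ sigma(M); the spectrum is closed, so its closure is too; and for lambda not in the closure, (M - lambda I) has bounded inverse (the diagonal entries 1/(d_n - lambda) are bounded). For our sequence d_n = 23 * 4^(-n), n = 1, 2, 3, ...:
  - {d_n} = {23 * 4^(-n) : n ≥ 1}; the only limit point is 0
  - closure = {23 * 4^(-n) : n ≥ 1} ∪ {0}
For the norm: a diagonal operator has ||M|| = sup_n |d_n|. Here d_n = 23 * 4^(-n) is positive and decreasing, so sup_n |d_n| = d_1 = 23/4. So ||M|| = 23/4.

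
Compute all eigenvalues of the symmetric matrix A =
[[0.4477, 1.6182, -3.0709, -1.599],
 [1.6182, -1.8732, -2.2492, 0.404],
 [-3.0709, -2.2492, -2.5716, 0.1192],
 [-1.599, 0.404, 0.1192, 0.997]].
sigma(A) ≈ {-5, -3, 1, 4}

A is real symmetric, so its spectrum consists of real eigenvalues. Expanding the characteristic polynomial of the displayed matrix gives
  det(λ I - A) = p(λ) = λ^4 + (3)λ^3 + (-21)λ^2 + (-43.0016)λ + (60).
Solving p(λ) = 0 yields eigenvalues ≈ -5, -3, 1, 4. (A is shown rounded to 4 decimals, so these recover the underlying integer eigenvalues to within that precision.)
Verification: the trace of A = -3 equals the sum of eigenvalues -3, and det(A) ≈ 60.0009 matches the eigenvalue product 60.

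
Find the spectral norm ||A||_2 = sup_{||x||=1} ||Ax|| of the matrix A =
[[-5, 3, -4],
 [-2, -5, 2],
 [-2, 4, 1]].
||A||_2 ≈ 8.24 (= sqrt(largest eigenvalue of A^T A))

||A||_2 = sigma_max(A) = sqrt(lambda_max(A^T A)). Form the symmetric matrix M = A^T A =
[[33, -13, 14],
 [-13, 50, -18],
 [14, -18, 21]].
Its characteristic polynomial (trace, sum of principal 2x2 minors, determinant of M give the coefficients) is
  p(λ) = det(λ I - M) = λ^3 - 104λ^2 + 2704λ - 17161.
No integer candidate from the rational root theorem (±divisors of 17161) is a root, so the roots are irrational. The cubic discriminant is Δ = 1700397685 > 0, so there are three distinct real roots. p(9) = -520 and p(10) = 479 have opposite signs, so a root lies in (9, 10); Newton's method refines it to λ ≈ 9.5016. p(26) = 415 and p(27) = -286 have opposite signs, so a root lies in (26, 27); Newton's method refines it to λ ≈ 26.6004. p(67) = -2086 and p(68) = 247 have opposite signs, so a root lies in (67, 68); Newton's method refines it to λ ≈ 67.898. Check (Vieta): the three roots sum to 104, matching tr M = 104.
So the eigenvalues of A^T A are ≈ 9.5016, 26.6004, 67.898 (all ≥ 0, as they must be for A^T A). The largest is λ_max ≈ 67.898, hence ||A||_2 = sqrt(λ_max) ≈ 8.24.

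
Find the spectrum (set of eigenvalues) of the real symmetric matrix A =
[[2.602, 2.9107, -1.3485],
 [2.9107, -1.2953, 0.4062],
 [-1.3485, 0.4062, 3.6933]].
sigma(A) ≈ {-3, 3, 5}

A is real symmetric, so its spectrum consists of real eigenvalues. Expanding the characteristic polynomial of the displayed matrix gives
  det(λ I - A) = p(λ) = λ^3 + (-5)λ^2 + (-9)λ + (45).
Solving p(λ) = 0 yields eigenvalues ≈ -3, 3, 5. (A is shown rounded to 4 decimals, so these recover the underlying integer eigenvalues to within that precision.)
Verification: the trace of A = 5 equals the sum of eigenvalues 5, and det(A) ≈ -45.0007 matches the eigenvalue product -45.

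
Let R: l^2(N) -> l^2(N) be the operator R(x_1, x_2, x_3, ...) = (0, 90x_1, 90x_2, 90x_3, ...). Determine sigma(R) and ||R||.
sigma(R) = closed disk {z in C : |z| ≤ 90}; ||R|| = 90

Note R = 90·U where U is the unit right shift (U x)_k = x_{k-1} (with x_0 := 0); so ||R|| = 90||U|| and sigma(R) = 90·sigma(U). ||R x||^2 = sum_{k≥1} |90x_k|^2 = 8100||x||^2, so ||R|| = 90 and sigma(R) ⊂ {|z| ≤ 90}. For any |lambda| < 90, the equation (R - lambda I) x = 0 forces x_1 = 0, then 90x_k = lambda x_{k+1} ⇒ x = 0, so R has no eigenvalues. But (R - lambda I) is not surjective for |lambda| < 90: solving (R - lambda I) x = e_1 would require x_n proportional to (lambda/90)^(-n), which is not in l^2. So every |lambda| < 90 lies in the residual spectrum. The boundary |lambda| = 90 is in the approximate point spectrum (the spectrum is closed). Hence sigma(R) is the closed disk of radius 90.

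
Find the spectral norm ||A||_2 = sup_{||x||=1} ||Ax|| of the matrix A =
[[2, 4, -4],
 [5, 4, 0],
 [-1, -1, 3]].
||A||_2 ≈ 8.4034 (= sqrt(largest eigenvalue of A^T A))

||A||_2 = sigma_max(A) = sqrt(lambda_max(A^T A)). Form the symmetric matrix M = A^T A =
[[30, 29, -11],
 [29, 33, -19],
 [-11, -19, 25]].
Its characteristic polynomial (trace, sum of principal 2x2 minors, determinant of M give the coefficients) is
  p(λ) = det(λ I - M) = λ^3 - 88λ^2 + 1242λ - 1024.
No integer candidate from the rational root theorem (±divisors of 1024) is a root, so the roots are irrational. The cubic discriminant is Δ = 3477080672 > 0, so there are three distinct real roots. p(0) = -1024 and p(1) = 131 have opposite signs, so a root lies in (0, 1); Newton's method refines it to λ ≈ 0.8786. p(16) = 416 and p(17) = -429 have opposite signs, so a root lies in (16, 17); Newton's method refines it to λ ≈ 16.5037. p(70) = -2284 and p(71) = 1461 have opposite signs, so a root lies in (70, 71); Newton's method refines it to λ ≈ 70.6177. Check (Vieta): the three roots sum to 88, matching tr M = 88.
So the eigenvalues of A^T A are ≈ 0.8786, 16.5037, 70.6177 (all ≥ 0, as they must be for A^T A). The largest is λ_max ≈ 70.6177, hence ||A||_2 = sqrt(λ_max) ≈ 8.4034.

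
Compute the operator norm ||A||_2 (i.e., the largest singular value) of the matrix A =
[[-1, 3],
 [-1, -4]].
||A||_2 = sqrt((27 + sqrt(533))/2) ≈ 5.0043 (= sqrt(largest eigenvalue of A^T A))

||A||_2 = sigma_max(A) = sqrt(lambda_max(A^T A)). Form the symmetric matrix M = A^T A =
[[2, 1],
 [1, 25]].
Its characteristic polynomial (trace, determinant of M give the coefficients) is
  p(λ) = det(λ I - M) = λ^2 - 27λ + 49.
For λ^2 - 27λ + 49 the discriminant is 533. It is nonnegative but not a perfect square, so the roots are real and irrational: λ = (27 ± sqrt(533))/2 ≈ 25.0434, 1.9566.
So the eigenvalues of A^T A are ≈ 1.9566, 25.0434 (all ≥ 0, as they must be for A^T A). The largest is λ_max = (27 + sqrt(533))/2 ≈ 25.0434, hence ||A||_2 = sqrt(λ_max) = sqrt((27 + sqrt(533))/2) ≈ 5.0043.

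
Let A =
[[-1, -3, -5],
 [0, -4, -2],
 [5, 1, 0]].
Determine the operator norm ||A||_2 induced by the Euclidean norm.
||A||_2 ≈ 7.3196 (= sqrt(largest eigenvalue of A^T A))

||A||_2 = sigma_max(A) = sqrt(lambda_max(A^T A)). Form the symmetric matrix M = A^T A =
[[26, 8, 5],
 [8, 26, 23],
 [5, 23, 29]].
Its characteristic polynomial (trace, sum of principal 2x2 minors, determinant of M give the coefficients) is
  p(λ) = det(λ I - M) = λ^3 - 81λ^2 + 1566λ - 5184.
No integer candidate from the rational root theorem (±divisors of 5184) is a root, so the roots are irrational. The cubic discriminant is Δ = 819048996 > 0, so there are three distinct real roots. p(4) = -152 and p(5) = 746 have opposite signs, so a root lies in (4, 5); Newton's method refines it to λ ≈ 4.1592. p(23) = 152 and p(24) = -432 have opposite signs, so a root lies in (23, 24); Newton's method refines it to λ ≈ 23.2638. p(53) = -838 and p(54) = 648 have opposite signs, so a root lies in (53, 54); Newton's method refines it to λ ≈ 53.577. Check (Vieta): the three roots sum to 81, matching tr M = 81.
So the eigenvalues of A^T A are ≈ 4.1592, 23.2638, 53.577 (all ≥ 0, as they must be for A^T A). The largest is λ_max ≈ 53.577, hence ||A||_2 = sqrt(λ_max) ≈ 7.3196.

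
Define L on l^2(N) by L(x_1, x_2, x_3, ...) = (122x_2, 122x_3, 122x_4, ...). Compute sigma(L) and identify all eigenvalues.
sigma(L) = closed disk {z in C : |z| ≤ 122}; sigma_p(L) = open disk {z in C : |z| < 122}

Note L = 122·V where V is the unit left shift (V x)_k = x_{k+1}; so sigma(L) = 122·sigma(V) and ||L|| = 122||V||. ||L x||^2 = 14884sum_{k≥2} |x_k|^2 ≤ 14884||x||^2, with equality on {x : x_1 = 0}, so ||L|| = 122. For any lambda with |lambda| < 122, set r = lambda/122 (|r| < 1); the vector x = (1, r, r^2, ...) is in l^2 and satisfies L x = 122(r, r^2, ...) = lambda x, so lambda is an eigenvalue. On the boundary |lambda| = 122 the geometric series diverges, so no l^2 eigenvector exists, but these lambda lie in the approximate point spectrum. Hence sigma(L) is the closed disk of radius 122 and sigma_p(L) is the open disk.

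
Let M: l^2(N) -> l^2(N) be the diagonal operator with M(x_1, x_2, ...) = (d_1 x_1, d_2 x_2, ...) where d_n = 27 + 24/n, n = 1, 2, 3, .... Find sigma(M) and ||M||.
sigma(M) = {27 + 24/n : n ≥ 1} ∪ {27}; ||M|| = 51

A bounded diagonal operator on l^2 with diagonal entries d_n has spectrum equal to the closure of {d_n : n ≥ 1}: every d_n is an eigenvalue (with eigenvector e_n), so {d_n} ⊂ sigma(M); the spectrum is closed, so its closure is too; and for lambda not in the closure, (M - lambda I) has bounded inverse (the diagonal entries 1/(d_n - lambda) are bounded). For our sequence d_n = 27 + 24/n, n = 1, 2, 3, ...:
  - {d_n} = {27 + 24/n : n ≥ 1}; the only limit point is 27
  - closure = {27 + 24/n : n ≥ 1} ∪ {27}
For the norm: a diagonal operator has ||M|| = sup_n |d_n|. Here d_n = 27 + 24/n is positive and decreasing, so sup_n |d_n| = d_1 = 27 + 24 = 51. So ||M|| = 51.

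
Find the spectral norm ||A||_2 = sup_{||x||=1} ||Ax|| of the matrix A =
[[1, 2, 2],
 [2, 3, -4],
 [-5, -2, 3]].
||A||_2 ≈ 7.8713 (= sqrt(largest eigenvalue of A^T A))

||A||_2 = sigma_max(A) = sqrt(lambda_max(A^T A)). Form the symmetric matrix M = A^T A =
[[30, 18, -21],
 [18, 17, -14],
 [-21, -14, 29]].
Its characteristic polynomial (trace, sum of principal 2x2 minors, determinant of M give the coefficients) is
  p(λ) = det(λ I - M) = λ^3 - 76λ^2 + 912λ - 2601.
No integer candidate from the rational root theorem (±divisors of 2601) is a root, so the roots are irrational. The cubic discriminant is Δ = 265233717 > 0, so there are three distinct real roots. p(4) = -105 and p(5) = 184 have opposite signs, so a root lies in (4, 5); Newton's method refines it to λ ≈ 4.3164. p(9) = 180 and p(10) = -81 have opposite signs, so a root lies in (9, 10); Newton's method refines it to λ ≈ 9.7257. p(61) = -2784 and p(62) = 127 have opposite signs, so a root lies in (61, 62); Newton's method refines it to λ ≈ 61.9579. Check (Vieta): the three roots sum to 76, matching tr M = 76.
So the eigenvalues of A^T A are ≈ 4.3164, 9.7257, 61.9579 (all ≥ 0, as they must be for A^T A). The largest is λ_max ≈ 61.9579, hence ||A||_2 = sqrt(λ_max) ≈ 7.8713.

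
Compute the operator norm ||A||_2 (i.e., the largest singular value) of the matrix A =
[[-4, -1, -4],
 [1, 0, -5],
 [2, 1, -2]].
||A||_2 ≈ 6.868 (= sqrt(largest eigenvalue of A^T A))

||A||_2 = sigma_max(A) = sqrt(lambda_max(A^T A)). Form the symmetric matrix M = A^T A =
[[21, 6, 7],
 [6, 2, 2],
 [7, 2, 45]].
Its characteristic polynomial (trace, sum of principal 2x2 minors, determinant of M give the coefficients) is
  p(λ) = det(λ I - M) = λ^3 - 68λ^2 + 988λ - 256.
No integer candidate from the rational root theorem (±divisors of 256) is a root, so the roots are irrational. The cubic discriminant is Δ = 641804800 > 0, so there are three distinct real roots. p(0) = -256 and p(1) = 665 have opposite signs, so a root lies in (0, 1); Newton's method refines it to λ ≈ 0.2639. p(20) = 304 and p(21) = -235 have opposite signs, so a root lies in (20, 21); Newton's method refines it to λ ≈ 20.5669. p(47) = -209 and p(48) = 1088 have opposite signs, so a root lies in (47, 48); Newton's method refines it to λ ≈ 47.1692. Check (Vieta): the three roots sum to 68, matching tr M = 68.
So the eigenvalues of A^T A are ≈ 0.2639, 20.5669, 47.1692 (all ≥ 0, as they must be for A^T A). The largest is λ_max ≈ 47.1692, hence ||A||_2 = sqrt(λ_max) ≈ 6.868.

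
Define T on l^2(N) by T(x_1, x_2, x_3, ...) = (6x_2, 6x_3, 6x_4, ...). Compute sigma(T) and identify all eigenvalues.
sigma(T) = closed disk {z in C : |z| ≤ 6}; sigma_p(T) = open disk {z in C : |z| < 6}

Note T = 6·V where V is the unit left shift (V x)_k = x_{k+1}; so sigma(T) = 6·sigma(V) and ||T|| = 6||V||. ||T x||^2 = 36sum_{k≥2} |x_k|^2 ≤ 36||x||^2, with equality on {x : x_1 = 0}, so ||T|| = 6. For any lambda with |lambda| < 6, set r = lambda/6 (|r| < 1); the vector x = (1, r, r^2, ...) is in l^2 and satisfies T x = 6(r, r^2, ...) = lambda x, so lambda is an eigenvalue. On the boundary |lambda| = 6 the geometric series diverges, so no l^2 eigenvector exists, but these lambda lie in the approximate point spectrum. Hence sigma(T) is the closed disk of radius 6 and sigma_p(T) is the open disk.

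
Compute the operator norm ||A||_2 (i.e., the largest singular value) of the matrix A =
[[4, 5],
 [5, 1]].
||A||_2 = sqrt((67 + sqrt(2725))/2) ≈ 7.7202 (= sqrt(largest eigenvalue of A^T A))

||A||_2 = sigma_max(A) = sqrt(lambda_max(A^T A)). Form the symmetric matrix M = A^T A =
[[41, 25],
 [25, 26]].
Its characteristic polynomial (trace, determinant of M give the coefficients) is
  p(λ) = det(λ I - M) = λ^2 - 67λ + 441.
For λ^2 - 67λ + 441 the discriminant is 2725. It is nonnegative but not a perfect square, so the roots are real and irrational: λ = (67 ± sqrt(2725))/2 ≈ 59.6008, 7.3992.
So the eigenvalues of A^T A are ≈ 7.3992, 59.6008 (all ≥ 0, as they must be for A^T A). The largest is λ_max = (67 + sqrt(2725))/2 ≈ 59.6008, hence ||A||_2 = sqrt(λ_max) = sqrt((67 + sqrt(2725))/2) ≈ 7.7202.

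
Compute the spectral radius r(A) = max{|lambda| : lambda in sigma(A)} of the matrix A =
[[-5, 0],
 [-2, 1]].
r(A) = 5

The eigenvalues of A are the roots of its characteristic polynomial. With M = A (coefficients from the trace and determinant):
  p(λ) = det(λ I - M) = λ^2 + 4λ - 5.
For λ^2 + 4λ - 5 the discriminant is 36. It is a perfect square (6^2), so the roots are rational: λ = (-4 ± 6)/2 = 1, -5.
Thus the eigenvalues (to 4 decimals) are 1 (modulus 1); -5 (modulus 5). The spectral radius is the largest modulus: r(A) = 5. (Cross-check: r(A) ≤ ||A||_2 ≈ 5.3983; equality holds whenever A is normal, though it can also hold for some non-normal A.)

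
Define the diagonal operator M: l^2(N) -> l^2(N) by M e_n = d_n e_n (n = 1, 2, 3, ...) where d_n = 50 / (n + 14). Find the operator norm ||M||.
||M|| = 10/3 (attained at n = 1)

For M diagonal, ||M|| = sup_n |d_n| = sup_n 50/(n + 14). This is positive and strictly decreasing in n, so the supremum is attained at n = 1: d_1 = 50/(1 + 14) = 10/3. Hence ||M|| = 10/3.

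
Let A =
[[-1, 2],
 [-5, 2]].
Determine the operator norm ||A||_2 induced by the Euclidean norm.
||A||_2 = sqrt(32) ≈ 5.6569 (= sqrt(largest eigenvalue of A^T A))

||A||_2 = sigma_max(A) = sqrt(lambda_max(A^T A)). Form the symmetric matrix M = A^T A =
[[26, -12],
 [-12, 8]].
Its characteristic polynomial (trace, determinant of M give the coefficients) is
  p(λ) = det(λ I - M) = λ^2 - 34λ + 64.
For λ^2 - 34λ + 64 the discriminant is 900. It is a perfect square (30^2), so the roots are rational: λ = (34 ± 30)/2 = 32, 2.
So the eigenvalues of A^T A are ≈ 2, 32 (all ≥ 0, as they must be for A^T A). The largest is λ_max = 32, hence ||A||_2 = sqrt(λ_max) = sqrt(32) ≈ 5.6569.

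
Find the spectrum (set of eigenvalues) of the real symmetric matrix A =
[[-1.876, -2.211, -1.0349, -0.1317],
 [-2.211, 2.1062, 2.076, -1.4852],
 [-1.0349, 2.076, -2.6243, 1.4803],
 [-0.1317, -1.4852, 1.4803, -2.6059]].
sigma(A) ≈ {-5, -3, -1, 4}

A is real symmetric, so its spectrum consists of real eigenvalues. Expanding the characteristic polynomial of the displayed matrix gives
  det(λ I - A) = p(λ) = λ^4 + (5)λ^3 + (-13)λ^2 + (-77.0012)λ + (-60).
Solving p(λ) = 0 yields eigenvalues ≈ -5, -3, -1, 4. (A is shown rounded to 4 decimals, so these recover the underlying integer eigenvalues to within that precision.)
Verification: the trace of A = -5 equals the sum of eigenvalues -5, and det(A) ≈ -59.9996 matches the eigenvalue product -60.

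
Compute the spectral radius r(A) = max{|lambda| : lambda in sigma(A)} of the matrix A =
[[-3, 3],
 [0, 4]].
r(A) = 4

The eigenvalues of A are the roots of its characteristic polynomial. With M = A (coefficients from the trace and determinant):
  p(λ) = det(λ I - M) = λ^2 - λ - 12.
For λ^2 - λ - 12 the discriminant is 49. It is a perfect square (7^2), so the roots are rational: λ = (1 ± 7)/2 = 4, -3.
Thus the eigenvalues (to 4 decimals) are 4 (modulus 4); -3 (modulus 3). The spectral radius is the largest modulus: r(A) = 4. (Cross-check: r(A) ≤ ||A||_2 ≈ 5.389; equality holds whenever A is normal, though it can also hold for some non-normal A.)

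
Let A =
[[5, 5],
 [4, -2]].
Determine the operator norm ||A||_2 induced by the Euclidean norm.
||A||_2 = sqrt((70 + sqrt(1300))/2) ≈ 7.282 (= sqrt(largest eigenvalue of A^T A))

||A||_2 = sigma_max(A) = sqrt(lambda_max(A^T A)). Form the symmetric matrix M = A^T A =
[[41, 17],
 [17, 29]].
Its characteristic polynomial (trace, determinant of M give the coefficients) is
  p(λ) = det(λ I - M) = λ^2 - 70λ + 900.
For λ^2 - 70λ + 900 the discriminant is 1300. It is nonnegative but not a perfect square, so the roots are real and irrational: λ = (70 ± sqrt(1300))/2 ≈ 53.0278, 16.9722.
So the eigenvalues of A^T A are ≈ 16.9722, 53.0278 (all ≥ 0, as they must be for A^T A). The largest is λ_max = (70 + sqrt(1300))/2 ≈ 53.0278, hence ||A||_2 = sqrt(λ_max) = sqrt((70 + sqrt(1300))/2) ≈ 7.282.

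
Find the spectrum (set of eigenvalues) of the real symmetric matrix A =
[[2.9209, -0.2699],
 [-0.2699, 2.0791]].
sigma(A) ≈ {2, 3}

A is real symmetric, so its spectrum consists of real eigenvalues. Expanding the characteristic polynomial of the displayed matrix gives
  det(λ I - A) = p(λ) = λ^2 + (-5)λ + (6).
Solving p(λ) = 0 yields eigenvalues ≈ 2, 3. (A is shown rounded to 4 decimals, so these recover the underlying integer eigenvalues to within that precision.)
Verification: the trace of A = 5 equals the sum of eigenvalues 5, and det(A) ≈ 6.0000 matches the eigenvalue product 6.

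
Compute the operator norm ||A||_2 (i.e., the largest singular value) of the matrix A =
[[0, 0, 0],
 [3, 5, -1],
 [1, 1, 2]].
||A||_2 = sqrt((41 + sqrt(985))/2) ≈ 6.016 (= sqrt(largest eigenvalue of A^T A))

||A||_2 = sigma_max(A) = sqrt(lambda_max(A^T A)). Form the symmetric matrix M = A^T A =
[[10, 16, -1],
 [16, 26, -3],
 [-1, -3, 5]].
Its characteristic polynomial (trace, sum of principal 2x2 minors, determinant of M give the coefficients) is
  p(λ) = det(λ I - M) = λ^3 - 41λ^2 + 174λ.
The constant term is 0, so λ = 0 is a root. Dividing out λ leaves p(λ) = λ(λ^2 - 41λ + 174). For λ^2 - 41λ + 174 the discriminant is 985. It is nonnegative but not a perfect square, so the roots are real and irrational: λ = (41 ± sqrt(985))/2 ≈ 36.1924, 4.8076.
So the eigenvalues of A^T A are ≈ 0, 4.8076, 36.1924 (all ≥ 0, as they must be for A^T A). The largest is λ_max = (41 + sqrt(985))/2 ≈ 36.1924, hence ||A||_2 = sqrt(λ_max) = sqrt((41 + sqrt(985))/2) ≈ 6.016.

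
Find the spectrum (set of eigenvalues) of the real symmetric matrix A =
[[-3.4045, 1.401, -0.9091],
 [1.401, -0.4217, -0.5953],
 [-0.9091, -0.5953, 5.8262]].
sigma(A) ≈ {-4, 0, 6}

A is real symmetric, so its spectrum consists of real eigenvalues. Expanding the characteristic polynomial of the displayed matrix gives
  det(λ I - A) = p(λ) = λ^3 + (-2)λ^2 + (-24)λ + (0).
Solving p(λ) = 0 yields eigenvalues ≈ -4, 0, 6. (A is shown rounded to 4 decimals, so these recover the underlying integer eigenvalues to within that precision.)
Verification: the trace of A = 2 equals the sum of eigenvalues 2, and det(A) ≈ 0.0003 matches the eigenvalue product 0.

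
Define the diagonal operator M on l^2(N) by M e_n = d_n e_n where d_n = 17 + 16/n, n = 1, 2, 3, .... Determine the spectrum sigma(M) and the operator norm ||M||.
sigma(M) = {17 + 16/n : n ≥ 1} ∪ {17}; ||M|| = 33

A bounded diagonal operator on l^2 with diagonal entries d_n has spectrum equal to the closure of {d_n : n ≥ 1}: every d_n is an eigenvalue (with eigenvector e_n), so {d_n} ⊂ sigma(M); the spectrum is closed, so its closure is too; and for lambda not in the closure, (M - lambda I) has bounded inverse (the diagonal entries 1/(d_n - lambda) are bounded). For our sequence d_n = 17 + 16/n, n = 1, 2, 3, ...:
  - {d_n} = {17 + 16/n : n ≥ 1}; the only limit point is 17
  - closure = {17 + 16/n : n ≥ 1} ∪ {17}
For the norm: a diagonal operator has ||M|| = sup_n |d_n|. Here d_n = 17 + 16/n is positive and decreasing, so sup_n |d_n| = d_1 = 17 + 16 = 33. So ||M|| = 33.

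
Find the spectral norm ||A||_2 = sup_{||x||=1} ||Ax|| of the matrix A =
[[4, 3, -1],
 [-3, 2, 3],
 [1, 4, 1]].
||A||_2 ≈ 6.1619 (= sqrt(largest eigenvalue of A^T A))

||A||_2 = sigma_max(A) = sqrt(lambda_max(A^T A)). Form the symmetric matrix M = A^T A =
[[26, 10, -12],
 [10, 29, 7],
 [-12, 7, 11]].
Its characteristic polynomial (trace, sum of principal 2x2 minors, determinant of M give the coefficients) is
  p(λ) = det(λ I - M) = λ^3 - 66λ^2 + 1066λ - 64.
No integer candidate from the rational root theorem (±divisors of 64) is a root, so the roots are irrational. The cubic discriminant is Δ = 111885296 > 0, so there are three distinct real roots. p(0) = -64 and p(1) = 937 have opposite signs, so a root lies in (0, 1); Newton's method refines it to λ ≈ 0.0603. p(27) = 287 and p(28) = -8 have opposite signs, so a root lies in (27, 28); Newton's method refines it to λ ≈ 27.9713. p(37) = -323 and p(38) = 12 have opposite signs, so a root lies in (37, 38); Newton's method refines it to λ ≈ 37.9685. Check (Vieta): the three roots sum to 66, matching tr M = 66.
So the eigenvalues of A^T A are ≈ 0.0603, 27.9713, 37.9685 (all ≥ 0, as they must be for A^T A). The largest is λ_max ≈ 37.9685, hence ||A||_2 = sqrt(λ_max) ≈ 6.1619.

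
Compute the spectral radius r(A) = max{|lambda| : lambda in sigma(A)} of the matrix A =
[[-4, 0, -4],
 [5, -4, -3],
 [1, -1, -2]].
r(A) ≈ 5.2464

The eigenvalues of A are the roots of its characteristic polynomial. With M = A (coefficients from the trace, the sum of principal 2x2 minors, and det A):
  p(λ) = det(λ I - M) = λ^3 + 10λ^2 + 33λ + 16.
No integer candidate from the rational root theorem (±divisors of 16) is a root, so the roots are irrational. The cubic discriminant is Δ = -10720 < 0, so there is one real root and a complex-conjugate pair. p(-1) = -8 and p(0) = 16 have opposite signs, so a root lies in (-1, 0); Newton's method refines it to λ ≈ -0.5813. Dividing out (λ - (-0.5813)) leaves approximately λ^2 + 9.4187λ + 27.525. For λ^2 + 9.4187λ + 27.525 the discriminant is -21.3879. It is negative, so the remaining roots are the complex-conjugate pair λ ≈ -4.7094 ± 2.3124i. Their product equals the constant term, so |λ|^2 ≈ 27.525 and |λ| ≈ 5.2464.
Thus the eigenvalues (to 4 decimals) are -0.5813 (modulus 0.5813); -4.7094 ± 2.3124i (modulus 5.2464). The spectral radius is the largest modulus: r(A) ≈ 5.2464. (Cross-check: r(A) ≤ ||A||_2 ≈ 7.5094; equality holds whenever A is normal, though it can also hold for some non-normal A.)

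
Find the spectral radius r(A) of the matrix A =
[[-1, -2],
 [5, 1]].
r(A) = 3

The eigenvalues of A are the roots of its characteristic polynomial. With M = A (coefficients from the trace and determinant):
  p(λ) = det(λ I - M) = λ^2 + 9.
For λ^2 + 9 the discriminant is -36. It is negative, so the roots are the complex-conjugate pair λ = 0 ± (sqrt(36)/2) i ≈ 0 ± 3i. For a conjugate pair the product of the roots equals the constant term, so |λ|^2 = 9 and |λ| = sqrt(9) = 3.
Thus the eigenvalues (to 4 decimals) are 0 ± 3i (modulus 3). The spectral radius is the largest modulus: r(A) = 3. (Cross-check: r(A) ≤ ||A||_2 ≈ 5.3028; equality holds whenever A is normal, though it can also hold for some non-normal A.)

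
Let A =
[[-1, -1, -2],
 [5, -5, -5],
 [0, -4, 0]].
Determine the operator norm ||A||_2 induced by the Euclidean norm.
||A||_2 = sqrt((87 + sqrt(6129))/2) ≈ 9.0909 (= sqrt(largest eigenvalue of A^T A))

||A||_2 = sigma_max(A) = sqrt(lambda_max(A^T A)). Form the symmetric matrix M = A^T A =
[[26, -24, -23],
 [-24, 42, 27],
 [-23, 27, 29]].
Its characteristic polynomial (trace, sum of principal 2x2 minors, determinant of M give the coefficients) is
  p(λ) = det(λ I - M) = λ^3 - 97λ^2 + 1230λ - 3600.
By the rational root theorem any rational root is an integer divisor of 3600. Testing λ = 10: p(10) = 1000 - 9700 + 12300 - 3600 = 0, so λ = 10 is a root. Dividing out (λ - 10) leaves p(λ) = (λ - 10)(λ^2 - 87λ + 360). For λ^2 - 87λ + 360 the discriminant is 6129. It is nonnegative but not a perfect square, so the roots are real and irrational: λ = (87 ± sqrt(6129))/2 ≈ 82.644, 4.356.
So the eigenvalues of A^T A are ≈ 4.356, 10, 82.644 (all ≥ 0, as they must be for A^T A). The largest is λ_max = (87 + sqrt(6129))/2 ≈ 82.644, hence ||A||_2 = sqrt(λ_max) = sqrt((87 + sqrt(6129))/2) ≈ 9.0909.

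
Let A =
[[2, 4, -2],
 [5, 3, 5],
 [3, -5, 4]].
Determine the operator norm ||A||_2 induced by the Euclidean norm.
||A||_2 ≈ 8.6902 (= sqrt(largest eigenvalue of A^T A))

||A||_2 = sigma_max(A) = sqrt(lambda_max(A^T A)). Form the symmetric matrix M = A^T A =
[[38, 8, 33],
 [8, 50, -13],
 [33, -13, 45]].
Its characteristic polynomial (trace, sum of principal 2x2 minors, determinant of M give the coefficients) is
  p(λ) = det(λ I - M) = λ^3 - 133λ^2 + 4538λ - 14884.
No integer candidate from the rational root theorem (±divisors of 14884) is a root, so the roots are irrational. The cubic discriminant is Δ = 6116594932 > 0, so there are three distinct real roots. p(3) = -2440 and p(4) = 1204 have opposite signs, so a root lies in (3, 4); Newton's method refines it to λ ≈ 3.6621. p(53) = 910 and p(54) = -196 have opposite signs, so a root lies in (53, 54); Newton's method refines it to λ ≈ 53.8191. p(75) = -784 and p(76) = 772 have opposite signs, so a root lies in (75, 76); Newton's method refines it to λ ≈ 75.5189. Check (Vieta): the three roots sum to 133, matching tr M = 133.
So the eigenvalues of A^T A are ≈ 3.6621, 53.8191, 75.5189 (all ≥ 0, as they must be for A^T A). The largest is λ_max ≈ 75.5189, hence ||A||_2 = sqrt(λ_max) ≈ 8.6902.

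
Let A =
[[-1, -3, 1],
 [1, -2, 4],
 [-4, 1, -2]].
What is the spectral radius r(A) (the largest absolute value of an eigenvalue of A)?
r(A) ≈ 4.6561

The eigenvalues of A are the roots of its characteristic polynomial. With M = A (coefficients from the trace, the sum of principal 2x2 minors, and det A):
  p(λ) = det(λ I - M) = λ^3 + 5λ^2 + 11λ - 35.
No integer candidate from the rational root theorem (±divisors of 35) is a root, so the roots are irrational. The cubic discriminant is Δ = -52524 < 0, so there is one real root and a complex-conjugate pair. p(1) = -18 and p(2) = 15 have opposite signs, so a root lies in (1, 2); Newton's method refines it to λ ≈ 1.6145. Dividing out (λ - (1.6145)) leaves approximately λ^2 + 6.6145λ + 21.6789. For λ^2 + 6.6145λ + 21.6789 the discriminant is -42.9643. It is negative, so the remaining roots are the complex-conjugate pair λ ≈ -3.3072 ± 3.2774i. Their product equals the constant term, so |λ|^2 ≈ 21.6789 and |λ| ≈ 4.6561.
Thus the eigenvalues (to 4 decimals) are 1.6145 (modulus 1.6145); -3.3072 ± 3.2774i (modulus 4.6561). The spectral radius is the largest modulus: r(A) ≈ 4.6561. (Cross-check: r(A) ≤ ||A||_2 ≈ 6.0832; equality holds whenever A is normal, though it can also hold for some non-normal A.)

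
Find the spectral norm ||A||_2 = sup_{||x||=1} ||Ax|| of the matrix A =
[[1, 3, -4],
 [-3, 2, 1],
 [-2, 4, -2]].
||A||_2 = sqrt(45) ≈ 6.7082 (= sqrt(largest eigenvalue of A^T A))

||A||_2 = sigma_max(A) = sqrt(lambda_max(A^T A)). Form the symmetric matrix M = A^T A =
[[14, -11, -3],
 [-11, 29, -18],
 [-3, -18, 21]].
Its characteristic polynomial (trace, sum of principal 2x2 minors, determinant of M give the coefficients) is
  p(λ) = det(λ I - M) = λ^3 - 64λ^2 + 855λ.
The constant term is 0, so λ = 0 is a root. Dividing out λ leaves p(λ) = λ(λ^2 - 64λ + 855). For λ^2 - 64λ + 855 the discriminant is 676. It is a perfect square (26^2), so the roots are rational: λ = (64 ± 26)/2 = 45, 19.
So the eigenvalues of A^T A are ≈ 0, 19, 45 (all ≥ 0, as they must be for A^T A). The largest is λ_max = 45, hence ||A||_2 = sqrt(λ_max) = sqrt(45) ≈ 6.7082.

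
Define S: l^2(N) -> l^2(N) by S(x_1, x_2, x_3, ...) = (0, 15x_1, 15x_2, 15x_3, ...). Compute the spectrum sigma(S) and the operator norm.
sigma(S) = closed disk {z in C : |z| ≤ 15}; ||S|| = 15

Note S = 15·U where U is the unit right shift (U x)_k = x_{k-1} (with x_0 := 0); so ||S|| = 15||U|| and sigma(S) = 15·sigma(U). ||S x||^2 = sum_{k≥1} |15x_k|^2 = 225||x||^2, so ||S|| = 15 and sigma(S) ⊂ {|z| ≤ 15}. For any |lambda| < 15, the equation (S - lambda I) x = 0 forces x_1 = 0, then 15x_k = lambda x_{k+1} ⇒ x = 0, so S has no eigenvalues. But (S - lambda I) is not surjective for |lambda| < 15: solving (S - lambda I) x = e_1 would require x_n proportional to (lambda/15)^(-n), which is not in l^2. So every |lambda| < 15 lies in the residual spectrum. The boundary |lambda| = 15 is in the approximate point spectrum (the spectrum is closed). Hence sigma(S) is the closed disk of radius 15.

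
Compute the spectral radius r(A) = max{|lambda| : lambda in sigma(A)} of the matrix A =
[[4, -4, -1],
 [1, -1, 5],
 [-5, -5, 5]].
r(A) ≈ 7.193

The eigenvalues of A are the roots of its characteristic polynomial. With M = A (coefficients from the trace, the sum of principal 2x2 minors, and det A):
  p(λ) = det(λ I - M) = λ^3 - 8λ^2 + 35λ - 210.
No integer candidate from the rational root theorem (±divisors of 210) is a root, so the roots are irrational. The cubic discriminant is Δ = -655480 < 0, so there is one real root and a complex-conjugate pair. p(7) = -14 and p(8) = 70 have opposite signs, so a root lies in (7, 8); Newton's method refines it to λ ≈ 7.193. Dividing out (λ - (7.193)) leaves approximately λ^2 - 0.807λ + 29.1951. For λ^2 - 0.807λ + 29.1951 the discriminant is -116.1292. It is negative, so the remaining roots are the complex-conjugate pair λ ≈ 0.4035 ± 5.3882i. Their product equals the constant term, so |λ|^2 ≈ 29.1951 and |λ| ≈ 5.4033.
Thus the eigenvalues (to 4 decimals) are 7.193 (modulus 7.193); 0.4035 ± 5.3882i (modulus 5.4033). The spectral radius is the largest modulus: r(A) ≈ 7.193. (Cross-check: r(A) ≤ ||A||_2 ≈ 9.2671; equality holds whenever A is normal, though it can also hold for some non-normal A.)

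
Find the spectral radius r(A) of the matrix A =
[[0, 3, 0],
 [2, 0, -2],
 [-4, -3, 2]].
r(A) ≈ 4.9287

The eigenvalues of A are the roots of its characteristic polynomial. With M = A (coefficients from the trace, the sum of principal 2x2 minors, and det A):
  p(λ) = det(λ I - M) = λ^3 - 2λ^2 - 12λ - 12.
No integer candidate from the rational root theorem (±divisors of 12) is a root, so the roots are irrational. The cubic discriminant is Δ = -1968 < 0, so there is one real root and a complex-conjugate pair. p(4) = -28 and p(5) = 3 have opposite signs, so a root lies in (4, 5); Newton's method refines it to λ ≈ 4.9287. Dividing out (λ - (4.9287)) leaves approximately λ^2 + 2.9287λ + 2.4347. For λ^2 + 2.9287λ + 2.4347 the discriminant is -1.1616. It is negative, so the remaining roots are the complex-conjugate pair λ ≈ -1.4644 ± 0.5389i. Their product equals the constant term, so |λ|^2 ≈ 2.4347 and |λ| ≈ 1.5604.
Thus the eigenvalues (to 4 decimals) are 4.9287 (modulus 4.9287); -1.4644 ± 0.5389i (modulus 1.5604). The spectral radius is the largest modulus: r(A) ≈ 4.9287. (Cross-check: r(A) ≤ ||A||_2 ≈ 6.0736; equality holds whenever A is normal, though it can also hold for some non-normal A.)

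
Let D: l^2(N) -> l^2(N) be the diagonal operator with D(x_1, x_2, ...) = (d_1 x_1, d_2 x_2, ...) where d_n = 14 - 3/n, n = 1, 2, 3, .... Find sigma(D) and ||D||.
sigma(D) = {14 - 3/n : n ≥ 1} ∪ {14}; ||D|| = 14

A bounded diagonal operator on l^2 with diagonal entries d_n has spectrum equal to the closure of {d_n : n ≥ 1}: every d_n is an eigenvalue (with eigenvector e_n), so {d_n} ⊂ sigma(D); the spectrum is closed, so its closure is too; and for lambda not in the closure, (D - lambda I) has bounded inverse (the diagonal entries 1/(d_n - lambda) are bounded). For our sequence d_n = 14 - 3/n, n = 1, 2, 3, ...:
  - {d_n} = {14 - 3/n : n ≥ 1}; the only limit point is 14
  - closure = {14 - 3/n : n ≥ 1} ∪ {14}
For the norm: a diagonal operator has ||D|| = sup_n |d_n|. Here d_n = 14 - 3/n increases monotonically from d_1 = 11 toward 14, with all terms in [11, 14); so sup_n |d_n| = 14 (the supremum is the limit, not attained). So ||D|| = 14.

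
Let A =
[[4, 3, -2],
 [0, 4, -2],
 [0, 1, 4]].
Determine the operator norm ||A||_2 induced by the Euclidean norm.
||A||_2 ≈ 6.5356 (= sqrt(largest eigenvalue of A^T A))

||A||_2 = sigma_max(A) = sqrt(lambda_max(A^T A)). Form the symmetric matrix M = A^T A =
[[16, 12, -8],
 [12, 26, -10],
 [-8, -10, 24]].
Its characteristic polynomial (trace, sum of principal 2x2 minors, determinant of M give the coefficients) is
  p(λ) = det(λ I - M) = λ^3 - 66λ^2 + 1116λ - 5184.
No integer candidate from the rational root theorem (±divisors of 5184) is a root, so the roots are irrational. The cubic discriminant is Δ = 51368256 > 0, so there are three distinct real roots. p(7) = -263 and p(8) = 32 have opposite signs, so a root lies in (7, 8); Newton's method refines it to λ ≈ 7.8756. p(15) = 81 and p(16) = -128 have opposite signs, so a root lies in (15, 16); Newton's method refines it to λ ≈ 15.4102. p(42) = -648 and p(43) = 277 have opposite signs, so a root lies in (42, 43); Newton's method refines it to λ ≈ 42.7142. Check (Vieta): the three roots sum to 66, matching tr M = 66.
So the eigenvalues of A^T A are ≈ 7.8756, 15.4102, 42.7142 (all ≥ 0, as they must be for A^T A). The largest is λ_max ≈ 42.7142, hence ||A||_2 = sqrt(λ_max) ≈ 6.5356.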